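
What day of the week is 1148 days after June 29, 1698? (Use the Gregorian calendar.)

Jun 29, 1698 is a Sunday.
1148 mod 7 = 0, so 1148 days after a Sunday is Sunday + 0 = Sunday.

Sunday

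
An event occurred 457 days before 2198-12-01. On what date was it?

August 31, 2197

−365 (one year) → Dec 1, 2197 (92 left).
−1 → Nov 30, 2197 (end of Nov, 30 days; 91 left).
−30 → Oct 31, 2197 (end of Oct, 31 days; 61 left).
−31 → Sep 30, 2197 (end of Sep, 30 days; 30 left).
−30 → Aug 31, 2197 (end of Aug, 31 days; 0 left).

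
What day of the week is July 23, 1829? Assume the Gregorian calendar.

Doomsday rule: the anchor day for the 1800s is Friday. For year 29: 29÷12 = 2 r 5, and 5÷4 = 1, so 2+5+1 = 8.
Friday + 8 ≡ Saturday — that's 1829's doomsday.
In July the doomsday date is Jul 11.
Jul 23 is 12 days after Jul 11; 12 mod 7 = 5, so Saturday + 5 = Thursday.

Thursday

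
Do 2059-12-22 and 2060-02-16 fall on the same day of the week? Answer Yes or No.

From Dec 22, 2059 to Feb 16, 2060 is 56 days.
56 mod 7 = 0, so they are the same weekday.
(Dec 22, 2059 is a Monday; Feb 16, 2060 is a Monday.)

Yes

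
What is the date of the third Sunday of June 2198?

June 1, 2198 is a Friday.
The first Sunday is therefore June 3 (2 days later).
The third Sunday is 3 + 2×7 = June 17.

June 17, 2198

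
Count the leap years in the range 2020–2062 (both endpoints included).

11

Multiples of 4 in [2020,2062]: 11.
Of those, multiples of 100: 0 (not leap unless ÷400).
Multiples of 400: 0.
Leap years = 11 − 0 + 0 = 11.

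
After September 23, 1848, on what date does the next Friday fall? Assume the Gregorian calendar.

September 29, 1848

Sep 23, 1848 is a Saturday.
From Saturday to the next Friday is 6 days.
Sep 23, 1848 + 6 = Sep 29, 1848.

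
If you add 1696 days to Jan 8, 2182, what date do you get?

August 31, 2186

+365 (one year) → Jan 8, 2183 (1331 left).
+365 (one year) → Jan 8, 2184 (966 left).
+366 (one year; includes Feb 29, 2184) → Jan 8, 2185 (600 left).
+365 (one year) → Jan 8, 2186 (235 left).
Jan has 31 days: +24 → Feb 1, 2186 (211 left).
Feb has 28 days: +28 → Mar 1, 2186 (183 left).
Mar has 31 days: +31 → Apr 1, 2186 (152 left).
Apr has 30 days: +30 → May 1, 2186 (122 left).
May has 31 days: +31 → Jun 1, 2186 (91 left).
Jun has 30 days: +30 → Jul 1, 2186 (61 left).
Jul has 31 days: +31 → Aug 1, 2186 (30 left).
+30 → Aug 31, 2186.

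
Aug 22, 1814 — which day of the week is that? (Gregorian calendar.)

Doomsday rule: the anchor day for the 1800s is Friday. For year 14: 14÷12 = 1 r 2, and 2÷4 = 0, so 1+2+0 = 3.
Friday + 3 ≡ Monday — that's 1814's doomsday.
In August the doomsday date is Aug 8.
Aug 22 is 14 days after Aug 8; 14 mod 7 = 0, so Monday + 0 = Monday.

Monday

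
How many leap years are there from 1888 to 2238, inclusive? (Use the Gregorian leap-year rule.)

85

Multiples of 4 in [1888,2238]: 88.
Of those, multiples of 100: 4 (not leap unless ÷400).
Multiples of 400: 1.
Leap years = 88 − 4 + 1 = 85.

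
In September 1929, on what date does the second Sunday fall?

September 1, 1929 is a Sunday.
The first Sunday is therefore September 1 (same day).
The second Sunday is 1 + 1×7 = September 8.

September 8, 1929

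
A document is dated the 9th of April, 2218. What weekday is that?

Doomsday rule: the anchor day for the 2200s is Friday. For year 18: 18÷12 = 1 r 6, and 6÷4 = 1, so 1+6+1 = 8.
Friday + 8 ≡ Saturday — that's 2218's doomsday.
In April the doomsday date is Apr 4.
Apr 9 is 5 days after Apr 4; 5 mod 7 = 5, so Saturday + 5 = Thursday.

Thursday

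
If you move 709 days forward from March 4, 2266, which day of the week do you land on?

Tuesday

First find the weekday of Mar 4, 2266. Doomsday rule: the anchor day for the 2200s is Friday. For year 66: 66÷12 = 5 r 6, and 6÷4 = 1, so 5+6+1 = 12.
Friday + 12 ≡ Wednesday — that's 2266's doomsday.
In March the doomsday date is Mar 14.
Mar 4 is 10 days before Mar 14; 10 mod 7 = 3, so Wednesday − 3 = Sunday.
709 mod 7 = 2, so 709 days after a Sunday is Sunday + 2 = Tuesday.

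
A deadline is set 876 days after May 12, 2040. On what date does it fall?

October 5, 2042

+365 (one year) → May 12, 2041 (511 left).
+365 (one year) → May 12, 2042 (146 left).
May has 31 days: +20 → Jun 1, 2042 (126 left).
Jun has 30 days: +30 → Jul 1, 2042 (96 left).
Jul has 31 days: +31 → Aug 1, 2042 (65 left).
Aug has 31 days: +31 → Sep 1, 2042 (34 left).
Sep has 30 days: +30 → Oct 1, 2042 (4 left).
+4 → Oct 5, 2042.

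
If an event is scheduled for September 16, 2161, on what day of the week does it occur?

Doomsday rule: the anchor day for the 2100s is Sunday. For year 61: 61÷12 = 5 r 1, and 1÷4 = 0, so 5+1+0 = 6.
Sunday + 6 ≡ Saturday — that's 2161's doomsday.
In September the doomsday date is Sep 5.
Sep 16 is 11 days after Sep 5; 11 mod 7 = 4, so Saturday + 4 = Wednesday.

Wednesday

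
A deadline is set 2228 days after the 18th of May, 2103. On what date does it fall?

+366 (one year; includes Feb 29, 2104) → May 18, 2104 (1862 left).
+365 (one year) → May 18, 2105 (1497 left).
+365 (one year) → May 18, 2106 (1132 left).
+365 (one year) → May 18, 2107 (767 left).
+366 (one year; includes Feb 29, 2108) → May 18, 2108 (401 left).
+365 (one year) → May 18, 2109 (36 left).
May has 31 days: +14 → Jun 1, 2109 (22 left).
+22 → Jun 23, 2109.

June 23, 2109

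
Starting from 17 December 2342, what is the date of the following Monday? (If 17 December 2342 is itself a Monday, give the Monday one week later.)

December 21, 2342

Dec 17, 2342 is a Thursday.
From Thursday to the next Monday is 4 days.
Dec 17, 2342 + 4 = Dec 21, 2342.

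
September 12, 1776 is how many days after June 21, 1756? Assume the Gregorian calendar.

Jun 21, 1756 → Jun 21, 1757: 365 days.
Jun 21, 1757 → Jun 21, 1758: 365 days.
Jun 21, 1758 → Jun 21, 1759: 365 days.
Jun 21, 1759 → Jun 21, 1760: 366 days (Feb 29, 1760 is in that span).
Jun 21, 1760 → Jun 21, 1761: 365 days.
Jun 21, 1761 → Jun 21, 1762: 365 days.
Jun 21, 1762 → Jun 21, 1763: 365 days.
Jun 21, 1763 → Jun 21, 1764: 366 days (Feb 29, 1764 is in that span).
Jun 21, 1764 → Jun 21, 1765: 365 days.
Jun 21, 1765 → Jun 21, 1766: 365 days.
Jun 21, 1766 → Jun 21, 1767: 365 days.
Jun 21, 1767 → Jun 21, 1768: 366 days (Feb 29, 1768 is in that span).
Jun 21, 1768 → Jun 21, 1769: 365 days.
Jun 21, 1769 → Jun 21, 1770: 365 days.
Jun 21, 1770 → Jun 21, 1771: 365 days.
Jun 21, 1771 → Jun 21, 1772: 366 days (Feb 29, 1772 is in that span).
Jun 21, 1772 → Jun 21, 1773: 365 days.
Jun 21, 1773 → Jun 21, 1774: 365 days.
Jun 21, 1774 → Jun 21, 1775: 365 days.
Jun 21, 1775 → Jun 21, 1776: 366 days (Feb 29, 1776 is in that span).
Jun 21, 1776 → Jul 21, 1776: 30 days (June has 30).
Jul 21, 1776 → Aug 21, 1776: 31 days (July has 31).
Aug 21, 1776 → Sep 12, 1776: 22 days.
Total: 7388 days.

7388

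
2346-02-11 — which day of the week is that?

Doomsday rule: the anchor day for the 2300s is Wednesday. For year 46: 46÷12 = 3 r 10, and 10÷4 = 2, so 3+10+2 = 15.
Wednesday + 15 ≡ Thursday — that's 2346's doomsday.
In February the doomsday date is Feb 28 (2346 is not a leap year).
Feb 11 is 17 days before Feb 28; 17 mod 7 = 3, so Thursday − 3 = Monday.

Monday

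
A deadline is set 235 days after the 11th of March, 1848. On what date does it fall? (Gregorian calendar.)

Mar has 31 days: +21 → Apr 1, 1848 (214 left).
Apr has 30 days: +30 → May 1, 1848 (184 left).
May has 31 days: +31 → Jun 1, 1848 (153 left).
Jun has 30 days: +30 → Jul 1, 1848 (123 left).
Jul has 31 days: +31 → Aug 1, 1848 (92 left).
Aug has 31 days: +31 → Sep 1, 1848 (61 left).
Sep has 30 days: +30 → Oct 1, 1848 (31 left).
Oct has 31 days: +31 → Nov 1, 1848 (0 left).

November 1, 1848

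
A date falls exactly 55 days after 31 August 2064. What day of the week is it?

Saturday

Aug 31, 2064 is a Sunday.
55 mod 7 = 6, so 55 days after a Sunday is Sunday + 6 = Saturday.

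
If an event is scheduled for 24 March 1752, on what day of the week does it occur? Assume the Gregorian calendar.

Doomsday rule: the anchor day for the 1700s is Sunday. For year 52: 52÷12 = 4 r 4, and 4÷4 = 1, so 4+4+1 = 9.
Sunday + 9 ≡ Tuesday — that's 1752's doomsday.
In March the doomsday date is Mar 14.
Mar 24 is 10 days after Mar 14; 10 mod 7 = 3, so Tuesday + 3 = Friday.

Friday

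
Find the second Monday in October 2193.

October 1, 2193 is a Tuesday.
The first Monday is therefore October 7 (6 days later).
The second Monday is 7 + 1×7 = October 14.

October 14, 2193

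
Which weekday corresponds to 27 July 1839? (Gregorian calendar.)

Doomsday rule: the anchor day for the 1800s is Friday. For year 39: 39÷12 = 3 r 3, and 3÷4 = 0, so 3+3+0 = 6.
Friday + 6 ≡ Thursday — that's 1839's doomsday.
In July the doomsday date is Jul 11.
Jul 27 is 16 days after Jul 11; 16 mod 7 = 2, so Thursday + 2 = Saturday.

Saturday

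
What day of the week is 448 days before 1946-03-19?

First find the weekday of Mar 19, 1946. Doomsday rule: the anchor day for the 1900s is Wednesday. For year 46: 46÷12 = 3 r 10, and 10÷4 = 2, so 3+10+2 = 15.
Wednesday + 15 ≡ Thursday — that's 1946's doomsday.
In March the doomsday date is Mar 14.
Mar 19 is 5 days after Mar 14; 5 mod 7 = 5, so Thursday + 5 = Tuesday.
448 mod 7 = 0, so 448 days before a Tuesday is Tuesday − 0 = Tuesday.

Tuesday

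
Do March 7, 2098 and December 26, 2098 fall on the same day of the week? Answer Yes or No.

Yes

From Mar 7, 2098 to Dec 26, 2098 is 294 days.
294 mod 7 = 0, so they are the same weekday.
(Mar 7, 2098 is a Friday; Dec 26, 2098 is a Friday.)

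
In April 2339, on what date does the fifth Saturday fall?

April 1, 2339 is a Saturday.
The first Saturday is therefore April 1 (same day).
The fifth Saturday is 1 + 4×7 = April 29.

April 29, 2339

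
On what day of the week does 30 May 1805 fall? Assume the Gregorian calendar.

Thursday

Doomsday rule: the anchor day for the 1800s is Friday. For year 05: 5÷12 = 0 r 5, and 5÷4 = 1, so 0+5+1 = 6.
Friday + 6 ≡ Thursday — that's 1805's doomsday.
In May the doomsday date is May 9.
May 30 is 21 days after May 9; 21 mod 7 = 0, so Thursday + 0 = Thursday.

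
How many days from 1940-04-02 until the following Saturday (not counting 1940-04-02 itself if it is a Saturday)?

4

Apr 2, 1940 is a Tuesday.
From Tuesday to the next Saturday is 4 days.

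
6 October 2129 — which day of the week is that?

Doomsday rule: the anchor day for the 2100s is Sunday. For year 29: 29÷12 = 2 r 5, and 5÷4 = 1, so 2+5+1 = 8.
Sunday + 8 ≡ Monday — that's 2129's doomsday.
In October the doomsday date is Oct 10.
Oct 6 is 4 days before Oct 10; 4 mod 7 = 4, so Monday − 4 = Thursday.

Thursday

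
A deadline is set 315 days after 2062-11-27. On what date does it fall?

October 8, 2063

Nov has 30 days: +4 → Dec 1, 2062 (311 left).
Dec has 31 days: +31 → Jan 1, 2063 (280 left).
Jan has 31 days: +31 → Feb 1, 2063 (249 left).
Feb has 28 days: +28 → Mar 1, 2063 (221 left).
Mar has 31 days: +31 → Apr 1, 2063 (190 left).
Apr has 30 days: +30 → May 1, 2063 (160 left).
May has 31 days: +31 → Jun 1, 2063 (129 left).
Jun has 30 days: +30 → Jul 1, 2063 (99 left).
Jul has 31 days: +31 → Aug 1, 2063 (68 left).
Aug has 31 days: +31 → Sep 1, 2063 (37 left).
Sep has 30 days: +30 → Oct 1, 2063 (7 left).
+7 → Oct 8, 2063.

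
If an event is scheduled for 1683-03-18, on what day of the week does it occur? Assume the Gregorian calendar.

Doomsday rule: the anchor day for the 1600s is Tuesday. For year 83: 83÷12 = 6 r 11, and 11÷4 = 2, so 6+11+2 = 19.
Tuesday + 19 ≡ Sunday — that's 1683's doomsday.
In March the doomsday date is Mar 14.
Mar 18 is 4 days after Mar 14; 4 mod 7 = 4, so Sunday + 4 = Thursday.

Thursday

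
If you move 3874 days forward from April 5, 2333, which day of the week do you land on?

First find the weekday of Apr 5, 2333. Doomsday rule: the anchor day for the 2300s is Wednesday. For year 33: 33÷12 = 2 r 9, and 9÷4 = 2, so 2+9+2 = 13.
Wednesday + 13 ≡ Tuesday — that's 2333's doomsday.
In April the doomsday date is Apr 4.
Apr 5 is 1 day after Apr 4; 1 mod 7 = 1, so Tuesday + 1 = Wednesday.
3874 mod 7 = 3, so 3874 days after a Wednesday is Wednesday + 3 = Saturday.

Saturday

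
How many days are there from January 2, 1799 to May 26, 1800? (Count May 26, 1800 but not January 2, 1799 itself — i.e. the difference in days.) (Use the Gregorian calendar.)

Jan 2, 1799 → Jan 2, 1800: 365 days.
Jan 2, 1800 → Feb 2, 1800: 31 days (January has 31).
Feb 2, 1800 → Mar 2, 1800: 28 days (February has 28).
Mar 2, 1800 → Apr 2, 1800: 31 days (March has 31).
Apr 2, 1800 → May 2, 1800: 30 days (April has 30).
May 2, 1800 → May 26, 1800: 24 days.
Total: 509 days.

509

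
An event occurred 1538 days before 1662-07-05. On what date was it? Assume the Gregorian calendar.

April 19, 1658

−365 (one year) → Jul 5, 1661 (1173 left).
−365 (one year) → Jul 5, 1660 (808 left).
−366 (one year; includes Feb 29, 1660) → Jul 5, 1659 (442 left).
−365 (one year) → Jul 5, 1658 (77 left).
−5 → Jun 30, 1658 (end of Jun, 30 days; 72 left).
−30 → May 31, 1658 (end of May, 31 days; 42 left).
−31 → Apr 30, 1658 (end of Apr, 30 days; 11 left).
−11 → Apr 19, 1658.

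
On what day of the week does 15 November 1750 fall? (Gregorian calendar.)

Doomsday rule: the anchor day for the 1700s is Sunday. For year 50: 50÷12 = 4 r 2, and 2÷4 = 0, so 4+2+0 = 6.
Sunday + 6 ≡ Saturday — that's 1750's doomsday.
In November the doomsday date is Nov 7.
Nov 15 is 8 days after Nov 7; 8 mod 7 = 1, so Saturday + 1 = Sunday.

Sunday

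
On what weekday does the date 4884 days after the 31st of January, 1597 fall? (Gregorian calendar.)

First find the weekday of Jan 31, 1597. Doomsday rule: the anchor day for the 1500s is Wednesday. For year 97: 97÷12 = 8 r 1, and 1÷4 = 0, so 8+1+0 = 9.
Wednesday + 9 ≡ Friday — that's 1597's doomsday.
In January the doomsday date is Jan 3 (1597 is not a leap year).
Jan 31 is 28 days after Jan 3; 28 mod 7 = 0, so Friday + 0 = Friday.
4884 mod 7 = 5, so 4884 days after a Friday is Friday + 5 = Wednesday.

Wednesday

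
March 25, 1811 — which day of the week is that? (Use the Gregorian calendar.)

Monday

Doomsday rule: the anchor day for the 1800s is Friday. For year 11: 11÷12 = 0 r 11, and 11÷4 = 2, so 0+11+2 = 13.
Friday + 13 ≡ Thursday — that's 1811's doomsday.
In March the doomsday date is Mar 14.
Mar 25 is 11 days after Mar 14; 11 mod 7 = 4, so Thursday + 4 = Monday.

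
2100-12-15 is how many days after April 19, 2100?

Apr 19, 2100 → May 19, 2100: 30 days (April has 30).
May 19, 2100 → Jun 19, 2100: 31 days (May has 31).
Jun 19, 2100 → Jul 19, 2100: 30 days (June has 30).
Jul 19, 2100 → Aug 19, 2100: 31 days (July has 31).
Aug 19, 2100 → Sep 19, 2100: 31 days (August has 31).
Sep 19, 2100 → Oct 19, 2100: 30 days (September has 30).
Oct 19, 2100 → Nov 19, 2100: 31 days (October has 31).
Nov 19, 2100 → Dec 15, 2100: 26 days.
Total: 240 days.

240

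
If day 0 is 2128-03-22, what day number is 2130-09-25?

Mar 22, 2128 → Mar 22, 2129: 365 days.
Mar 22, 2129 → Mar 22, 2130: 365 days.
Mar 22, 2130 → Apr 22, 2130: 31 days (March has 31).
Apr 22, 2130 → May 22, 2130: 30 days (April has 30).
May 22, 2130 → Jun 22, 2130: 31 days (May has 31).
Jun 22, 2130 → Jul 22, 2130: 30 days (June has 30).
Jul 22, 2130 → Aug 22, 2130: 31 days (July has 31).
Aug 22, 2130 → Sep 22, 2130: 31 days (August has 31).
Sep 22, 2130 → Sep 25, 2130: 3 days.
Total: 917 days.

917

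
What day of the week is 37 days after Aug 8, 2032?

Tuesday

First find the weekday of Aug 8, 2032. Doomsday rule: the anchor day for the 2000s is Tuesday. For year 32: 32÷12 = 2 r 8, and 8÷4 = 2, so 2+8+2 = 12.
Tuesday + 12 ≡ Sunday — that's 2032's doomsday.
In August the doomsday date is Aug 8.
Aug 8 is the doomsday itself: Sunday.
37 mod 7 = 2, so 37 days after a Sunday is Sunday + 2 = Tuesday.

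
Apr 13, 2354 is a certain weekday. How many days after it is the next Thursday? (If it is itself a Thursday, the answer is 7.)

2

Apr 13, 2354 is a Tuesday.
From Tuesday to the next Thursday is 2 days.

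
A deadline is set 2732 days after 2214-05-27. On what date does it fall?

+365 (one year) → May 27, 2215 (2367 left).
+366 (one year; includes Feb 29, 2216) → May 27, 2216 (2001 left).
+365 (one year) → May 27, 2217 (1636 left).
+365 (one year) → May 27, 2218 (1271 left).
+365 (one year) → May 27, 2219 (906 left).
+366 (one year; includes Feb 29, 2220) → May 27, 2220 (540 left).
+365 (one year) → May 27, 2221 (175 left).
May has 31 days: +5 → Jun 1, 2221 (170 left).
Jun has 30 days: +30 → Jul 1, 2221 (140 left).
Jul has 31 days: +31 → Aug 1, 2221 (109 left).
Aug has 31 days: +31 → Sep 1, 2221 (78 left).
Sep has 30 days: +30 → Oct 1, 2221 (48 left).
Oct has 31 days: +31 → Nov 1, 2221 (17 left).
+17 → Nov 18, 2221.

November 18, 2221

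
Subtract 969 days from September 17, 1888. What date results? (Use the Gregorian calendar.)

−366 (one year; includes Feb 29, 1888) → Sep 17, 1887 (603 left).
−365 (one year) → Sep 17, 1886 (238 left).
−17 → Aug 31, 1886 (end of Aug, 31 days; 221 left).
−31 → Jul 31, 1886 (end of Jul, 31 days; 190 left).
−31 → Jun 30, 1886 (end of Jun, 30 days; 159 left).
−30 → May 31, 1886 (end of May, 31 days; 129 left).
−31 → Apr 30, 1886 (end of Apr, 30 days; 98 left).
−30 → Mar 31, 1886 (end of Mar, 31 days; 68 left).
−31 → Feb 28, 1886 (end of Feb, 28 days; 37 left).
−28 → Jan 31, 1886 (end of Jan, 31 days; 9 left).
−9 → Jan 22, 1886.

January 22, 1886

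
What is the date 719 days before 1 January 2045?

January 13, 2043

−366 (one year; includes Feb 29, 2044) → Jan 1, 2044 (353 left).
−1 → Dec 31, 2043 (end of Dec, 31 days; 352 left).
−31 → Nov 30, 2043 (end of Nov, 30 days; 321 left).
−30 → Oct 31, 2043 (end of Oct, 31 days; 291 left).
−31 → Sep 30, 2043 (end of Sep, 30 days; 260 left).
−30 → Aug 31, 2043 (end of Aug, 31 days; 230 left).
−31 → Jul 31, 2043 (end of Jul, 31 days; 199 left).
−31 → Jun 30, 2043 (end of Jun, 30 days; 168 left).
−30 → May 31, 2043 (end of May, 31 days; 138 left).
−31 → Apr 30, 2043 (end of Apr, 30 days; 107 left).
−30 → Mar 31, 2043 (end of Mar, 31 days; 77 left).
−31 → Feb 28, 2043 (end of Feb, 28 days; 46 left).
−28 → Jan 31, 2043 (end of Jan, 31 days; 18 left).
−18 → Jan 13, 2043.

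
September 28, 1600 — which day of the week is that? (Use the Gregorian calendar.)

Doomsday rule: the anchor day for the 1600s is Tuesday. For year 00: 0÷12 = 0 r 0, and 0÷4 = 0, so 0+0+0 = 0.
Tuesday + 0 ≡ Tuesday — that's 1600's doomsday.
In September the doomsday date is Sep 5.
Sep 28 is 23 days after Sep 5; 23 mod 7 = 2, so Tuesday + 2 = Thursday.

Thursday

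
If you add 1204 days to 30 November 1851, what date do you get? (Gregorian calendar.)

March 18, 1855

+366 (one year; includes Feb 29, 1852) → Nov 30, 1852 (838 left).
+365 (one year) → Nov 30, 1853 (473 left).
+365 (one year) → Nov 30, 1854 (108 left).
Nov has 30 days: +1 → Dec 1, 1854 (107 left).
Dec has 31 days: +31 → Jan 1, 1855 (76 left).
Jan has 31 days: +31 → Feb 1, 1855 (45 left).
Feb has 28 days: +28 → Mar 1, 1855 (17 left).
+17 → Mar 18, 1855.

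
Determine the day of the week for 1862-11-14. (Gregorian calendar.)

Doomsday rule: the anchor day for the 1800s is Friday. For year 62: 62÷12 = 5 r 2, and 2÷4 = 0, so 5+2+0 = 7.
Friday + 7 ≡ Friday — that's 1862's doomsday.
In November the doomsday date is Nov 7.
Nov 14 is 7 days after Nov 7; 7 mod 7 = 0, so Friday + 0 = Friday.

Friday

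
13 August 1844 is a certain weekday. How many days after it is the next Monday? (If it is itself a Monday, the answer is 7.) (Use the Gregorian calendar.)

Aug 13, 1844 is a Tuesday.
From Tuesday to the next Monday is 6 days.

6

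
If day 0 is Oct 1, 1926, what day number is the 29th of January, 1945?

6695

Oct 1, 1926 → Oct 1, 1927: 365 days.
Oct 1, 1927 → Oct 1, 1928: 366 days (Feb 29, 1928 is in that span).
Oct 1, 1928 → Oct 1, 1929: 365 days.
Oct 1, 1929 → Oct 1, 1930: 365 days.
Oct 1, 1930 → Oct 1, 1931: 365 days.
Oct 1, 1931 → Oct 1, 1932: 366 days (Feb 29, 1932 is in that span).
Oct 1, 1932 → Oct 1, 1933: 365 days.
Oct 1, 1933 → Oct 1, 1934: 365 days.
Oct 1, 1934 → Oct 1, 1935: 365 days.
Oct 1, 1935 → Oct 1, 1936: 366 days (Feb 29, 1936 is in that span).
Oct 1, 1936 → Oct 1, 1937: 365 days.
Oct 1, 1937 → Oct 1, 1938: 365 days.
Oct 1, 1938 → Oct 1, 1939: 365 days.
Oct 1, 1939 → Oct 1, 1940: 366 days (Feb 29, 1940 is in that span).
Oct 1, 1940 → Oct 1, 1941: 365 days.
Oct 1, 1941 → Oct 1, 1942: 365 days.
Oct 1, 1942 → Oct 1, 1943: 365 days.
Oct 1, 1943 → Oct 1, 1944: 366 days (Feb 29, 1944 is in that span).
Oct 1, 1944 → Nov 1, 1944: 31 days (October has 31).
Nov 1, 1944 → Dec 1, 1944: 30 days (November has 30).
Dec 1, 1944 → Jan 1, 1945: 31 days (December has 31).
Jan 1, 1945 → Jan 29, 1945: 28 days.
Total: 6695 days.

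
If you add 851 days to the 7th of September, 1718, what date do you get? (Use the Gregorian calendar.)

+365 (one year) → Sep 7, 1719 (486 left).
+366 (one year; includes Feb 29, 1720) → Sep 7, 1720 (120 left).
Sep has 30 days: +24 → Oct 1, 1720 (96 left).
Oct has 31 days: +31 → Nov 1, 1720 (65 left).
Nov has 30 days: +30 → Dec 1, 1720 (35 left).
Dec has 31 days: +31 → Jan 1, 1721 (4 left).
+4 → Jan 5, 1721.

January 5, 1721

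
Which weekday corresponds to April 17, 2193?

Wednesday

January 1, 2193 is a Tuesday.
Jan 1, 2193 → Feb 1, 2193: 31 days (January has 31).
Feb 1, 2193 → Mar 1, 2193: 28 days (February has 28).
Mar 1, 2193 → Apr 1, 2193: 31 days (March has 31).
Apr 1, 2193 → Apr 17, 2193: 16 days.
Total: 106 days.
106 mod 7 = 1, so Tuesday + 1 = Wednesday.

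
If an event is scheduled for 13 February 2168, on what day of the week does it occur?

Doomsday rule: the anchor day for the 2100s is Sunday. For year 68: 68÷12 = 5 r 8, and 8÷4 = 2, so 5+8+2 = 15.
Sunday + 15 ≡ Monday — that's 2168's doomsday.
In February the doomsday date is Feb 29 (2168 is a leap year (divisible by 4)).
Feb 13 is 16 days before Feb 29; 16 mod 7 = 2, so Monday − 2 = Saturday.

Saturday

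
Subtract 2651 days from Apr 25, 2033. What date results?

−365 (one year) → Apr 25, 2032 (2286 left).
−366 (one year; includes Feb 29, 2032) → Apr 25, 2031 (1920 left).
−365 (one year) → Apr 25, 2030 (1555 left).
−365 (one year) → Apr 25, 2029 (1190 left).
−365 (one year) → Apr 25, 2028 (825 left).
−366 (one year; includes Feb 29, 2028) → Apr 25, 2027 (459 left).
−365 (one year) → Apr 25, 2026 (94 left).
−25 → Mar 31, 2026 (end of Mar, 31 days; 69 left).
−31 → Feb 28, 2026 (end of Feb, 28 days; 38 left).
−28 → Jan 31, 2026 (end of Jan, 31 days; 10 left).
−10 → Jan 21, 2026.

January 21, 2026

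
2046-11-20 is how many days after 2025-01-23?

Jan 23, 2025 → Jan 23, 2026: 365 days.
Jan 23, 2026 → Jan 23, 2027: 365 days.
Jan 23, 2027 → Jan 23, 2028: 365 days.
Jan 23, 2028 → Jan 23, 2029: 366 days (Feb 29, 2028 is in that span).
Jan 23, 2029 → Jan 23, 2030: 365 days.
Jan 23, 2030 → Jan 23, 2031: 365 days.
Jan 23, 2031 → Jan 23, 2032: 365 days.
Jan 23, 2032 → Jan 23, 2033: 366 days (Feb 29, 2032 is in that span).
Jan 23, 2033 → Jan 23, 2034: 365 days.
Jan 23, 2034 → Jan 23, 2035: 365 days.
Jan 23, 2035 → Jan 23, 2036: 365 days.
Jan 23, 2036 → Jan 23, 2037: 366 days (Feb 29, 2036 is in that span).
Jan 23, 2037 → Jan 23, 2038: 365 days.
Jan 23, 2038 → Jan 23, 2039: 365 days.
Jan 23, 2039 → Jan 23, 2040: 365 days.
Jan 23, 2040 → Jan 23, 2041: 366 days (Feb 29, 2040 is in that span).
Jan 23, 2041 → Jan 23, 2042: 365 days.
Jan 23, 2042 → Jan 23, 2043: 365 days.
Jan 23, 2043 → Jan 23, 2044: 365 days.
Jan 23, 2044 → Jan 23, 2045: 366 days (Feb 29, 2044 is in that span).
Jan 23, 2045 → Jan 23, 2046: 365 days.
Jan 23, 2046 → Feb 23, 2046: 31 days (January has 31).
Feb 23, 2046 → Mar 23, 2046: 28 days (February has 28).
Mar 23, 2046 → Apr 23, 2046: 31 days (March has 31).
Apr 23, 2046 → May 23, 2046: 30 days (April has 30).
May 23, 2046 → Jun 23, 2046: 31 days (May has 31).
Jun 23, 2046 → Jul 23, 2046: 30 days (June has 30).
Jul 23, 2046 → Aug 23, 2046: 31 days (July has 31).
Aug 23, 2046 → Sep 23, 2046: 31 days (August has 31).
Sep 23, 2046 → Oct 23, 2046: 30 days (September has 30).
Oct 23, 2046 → Nov 20, 2046: 28 days.
Total: 7971 days.

7971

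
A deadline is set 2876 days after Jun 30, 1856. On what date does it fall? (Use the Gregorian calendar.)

May 15, 1864

+365 (one year) → Jun 30, 1857 (2511 left).
+365 (one year) → Jun 30, 1858 (2146 left).
+365 (one year) → Jun 30, 1859 (1781 left).
+366 (one year; includes Feb 29, 1860) → Jun 30, 1860 (1415 left).
+365 (one year) → Jun 30, 1861 (1050 left).
+365 (one year) → Jun 30, 1862 (685 left).
+365 (one year) → Jun 30, 1863 (320 left).
Jun has 30 days: +1 → Jul 1, 1863 (319 left).
Jul has 31 days: +31 → Aug 1, 1863 (288 left).
Aug has 31 days: +31 → Sep 1, 1863 (257 left).
Sep has 30 days: +30 → Oct 1, 1863 (227 left).
Oct has 31 days: +31 → Nov 1, 1863 (196 left).
Nov has 30 days: +30 → Dec 1, 1863 (166 left).
Dec has 31 days: +31 → Jan 1, 1864 (135 left).
Jan has 31 days: +31 → Feb 1, 1864 (104 left).
Feb has 29 days: +29 → Mar 1, 1864 (75 left).
Mar has 31 days: +31 → Apr 1, 1864 (44 left).
Apr has 30 days: +30 → May 1, 1864 (14 left).
+14 → May 15, 1864.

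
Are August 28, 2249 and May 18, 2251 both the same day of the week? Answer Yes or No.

From Aug 28, 2249 to May 18, 2251 is 628 days.
628 mod 7 = 5, so they are different weekdays.
(Aug 28, 2249 is a Tuesday; May 18, 2251 is a Sunday.)

No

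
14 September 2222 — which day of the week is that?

Saturday

Doomsday rule: the anchor day for the 2200s is Friday. For year 22: 22÷12 = 1 r 10, and 10÷4 = 2, so 1+10+2 = 13.
Friday + 13 ≡ Thursday — that's 2222's doomsday.
In September the doomsday date is Sep 5.
Sep 14 is 9 days after Sep 5; 9 mod 7 = 2, so Thursday + 2 = Saturday.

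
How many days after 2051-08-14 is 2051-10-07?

54

Aug 14, 2051 → Sep 14, 2051: 31 days (August has 31).
Sep 14, 2051 → Oct 7, 2051: 23 days.
Total: 54 days.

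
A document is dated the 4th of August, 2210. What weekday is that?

Saturday

Doomsday rule: the anchor day for the 2200s is Friday. For year 10: 10÷12 = 0 r 10, and 10÷4 = 2, so 0+10+2 = 12.
Friday + 12 ≡ Wednesday — that's 2210's doomsday.
In August the doomsday date is Aug 8.
Aug 4 is 4 days before Aug 8; 4 mod 7 = 4, so Wednesday − 4 = Saturday.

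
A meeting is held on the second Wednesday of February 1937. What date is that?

February 1, 1937 is a Monday.
The first Wednesday is therefore February 3 (2 days later).
The second Wednesday is 3 + 1×7 = February 10.

February 10, 1937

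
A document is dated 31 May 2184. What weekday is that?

Monday

January 1, 2184 is a Thursday.
Jan 1, 2184 → Feb 1, 2184: 31 days (January has 31).
Feb 1, 2184 → Mar 1, 2184: 29 days (February has 29).
Mar 1, 2184 → Apr 1, 2184: 31 days (March has 31).
Apr 1, 2184 → May 1, 2184: 30 days (April has 30).
May 1, 2184 → May 31, 2184: 30 days.
Total: 151 days.
151 mod 7 = 4, so Thursday + 4 = Monday.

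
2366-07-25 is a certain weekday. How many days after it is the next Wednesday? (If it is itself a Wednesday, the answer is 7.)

Jul 25, 2366 is a Monday.
From Monday to the next Wednesday is 2 days.

2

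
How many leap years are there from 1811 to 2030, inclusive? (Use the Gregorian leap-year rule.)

54

Multiples of 4 in [1811,2030]: 55.
Of those, multiples of 100: 2 (not leap unless ÷400).
Multiples of 400: 1.
Leap years = 55 − 2 + 1 = 54.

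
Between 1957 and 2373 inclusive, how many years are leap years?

Multiples of 4 in [1957,2373]: 104.
Of those, multiples of 100: 4 (not leap unless ÷400).
Multiples of 400: 1.
Leap years = 104 − 4 + 1 = 101.

101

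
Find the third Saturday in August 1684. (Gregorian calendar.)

August 1, 1684 is a Tuesday.
The first Saturday is therefore August 5 (4 days later).
The third Saturday is 5 + 2×7 = August 19.

August 19, 1684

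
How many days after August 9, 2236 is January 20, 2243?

2355

Aug 9, 2236 → Aug 9, 2237: 365 days.
Aug 9, 2237 → Aug 9, 2238: 365 days.
Aug 9, 2238 → Aug 9, 2239: 365 days.
Aug 9, 2239 → Aug 9, 2240: 366 days (Feb 29, 2240 is in that span).
Aug 9, 2240 → Aug 9, 2241: 365 days.
Aug 9, 2241 → Aug 9, 2242: 365 days.
Aug 9, 2242 → Sep 9, 2242: 31 days (August has 31).
Sep 9, 2242 → Oct 9, 2242: 30 days (September has 30).
Oct 9, 2242 → Nov 9, 2242: 31 days (October has 31).
Nov 9, 2242 → Dec 9, 2242: 30 days (November has 30).
Dec 9, 2242 → Jan 9, 2243: 31 days (December has 31).
Jan 9, 2243 → Jan 20, 2243: 11 days.
Total: 2355 days.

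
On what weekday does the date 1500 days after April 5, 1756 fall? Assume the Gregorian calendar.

Apr 5, 1756 is a Monday.
1500 mod 7 = 2, so 1500 days after a Monday is Monday + 2 = Wednesday.

Wednesday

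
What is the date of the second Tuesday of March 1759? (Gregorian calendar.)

March 1, 1759 is a Thursday.
The first Tuesday is therefore March 6 (5 days later).
The second Tuesday is 6 + 1×7 = March 13.

March 13, 1759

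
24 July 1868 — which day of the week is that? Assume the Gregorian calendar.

Friday

Doomsday rule: the anchor day for the 1800s is Friday. For year 68: 68÷12 = 5 r 8, and 8÷4 = 2, so 5+8+2 = 15.
Friday + 15 ≡ Saturday — that's 1868's doomsday.
In July the doomsday date is Jul 11.
Jul 24 is 13 days after Jul 11; 13 mod 7 = 6, so Saturday + 6 = Friday.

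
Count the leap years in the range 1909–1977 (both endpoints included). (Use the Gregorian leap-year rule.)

17

Multiples of 4 in [1909,1977]: 17.
Of those, multiples of 100: 0 (not leap unless ÷400).
Multiples of 400: 0.
Leap years = 17 − 0 + 0 = 17.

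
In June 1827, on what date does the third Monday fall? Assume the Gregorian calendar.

June 1, 1827 is a Friday.
The first Monday is therefore June 4 (3 days later).
The third Monday is 4 + 2×7 = June 18.

June 18, 1827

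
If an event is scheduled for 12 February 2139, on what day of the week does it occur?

Thursday

Doomsday rule: the anchor day for the 2100s is Sunday. For year 39: 39÷12 = 3 r 3, and 3÷4 = 0, so 3+3+0 = 6.
Sunday + 6 ≡ Saturday — that's 2139's doomsday.
In February the doomsday date is Feb 28 (2139 is not a leap year).
Feb 12 is 16 days before Feb 28; 16 mod 7 = 2, so Saturday − 2 = Thursday.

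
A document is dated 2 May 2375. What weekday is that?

Friday

Doomsday rule: the anchor day for the 2300s is Wednesday. For year 75: 75÷12 = 6 r 3, and 3÷4 = 0, so 6+3+0 = 9.
Wednesday + 9 ≡ Friday — that's 2375's doomsday.
In May the doomsday date is May 9.
May 2 is 7 days before May 9; 7 mod 7 = 0, so Friday − 0 = Friday.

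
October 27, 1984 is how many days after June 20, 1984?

129

Jun 20, 1984 → Jul 20, 1984: 30 days (June has 30).
Jul 20, 1984 → Aug 20, 1984: 31 days (July has 31).
Aug 20, 1984 → Sep 20, 1984: 31 days (August has 31).
Sep 20, 1984 → Oct 20, 1984: 30 days (September has 30).
Oct 20, 1984 → Oct 27, 1984: 7 days.
Total: 129 days.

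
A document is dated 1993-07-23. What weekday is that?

Doomsday rule: the anchor day for the 1900s is Wednesday. For year 93: 93÷12 = 7 r 9, and 9÷4 = 2, so 7+9+2 = 18.
Wednesday + 18 ≡ Sunday — that's 1993's doomsday.
In July the doomsday date is Jul 11.
Jul 23 is 12 days after Jul 11; 12 mod 7 = 5, so Sunday + 5 = Friday.

Friday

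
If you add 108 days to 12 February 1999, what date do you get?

Feb has 28 days: +17 → Mar 1, 1999 (91 left).
Mar has 31 days: +31 → Apr 1, 1999 (60 left).
Apr has 30 days: +30 → May 1, 1999 (30 left).
+30 → May 31, 1999.

May 31, 1999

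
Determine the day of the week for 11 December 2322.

Doomsday rule: the anchor day for the 2300s is Wednesday. For year 22: 22÷12 = 1 r 10, and 10÷4 = 2, so 1+10+2 = 13.
Wednesday + 13 ≡ Tuesday — that's 2322's doomsday.
In December the doomsday date is Dec 12.
Dec 11 is 1 day before Dec 12; 1 mod 7 = 1, so Tuesday − 1 = Monday.

Monday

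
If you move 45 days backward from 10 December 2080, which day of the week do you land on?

First find the weekday of Dec 10, 2080. Doomsday rule: the anchor day for the 2000s is Tuesday. For year 80: 80÷12 = 6 r 8, and 8÷4 = 2, so 6+8+2 = 16.
Tuesday + 16 ≡ Thursday — that's 2080's doomsday.
In December the doomsday date is Dec 12.
Dec 10 is 2 days before Dec 12; 2 mod 7 = 2, so Thursday − 2 = Tuesday.
45 mod 7 = 3, so 45 days before a Tuesday is Tuesday − 3 = Saturday.

Saturday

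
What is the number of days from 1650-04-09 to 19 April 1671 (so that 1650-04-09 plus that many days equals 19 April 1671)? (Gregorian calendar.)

Apr 9, 1650 → Apr 9, 1651: 365 days.
Apr 9, 1651 → Apr 9, 1652: 366 days (Feb 29, 1652 is in that span).
Apr 9, 1652 → Apr 9, 1653: 365 days.
Apr 9, 1653 → Apr 9, 1654: 365 days.
Apr 9, 1654 → Apr 9, 1655: 365 days.
Apr 9, 1655 → Apr 9, 1656: 366 days (Feb 29, 1656 is in that span).
Apr 9, 1656 → Apr 9, 1657: 365 days.
Apr 9, 1657 → Apr 9, 1658: 365 days.
Apr 9, 1658 → Apr 9, 1659: 365 days.
Apr 9, 1659 → Apr 9, 1660: 366 days (Feb 29, 1660 is in that span).
Apr 9, 1660 → Apr 9, 1661: 365 days.
Apr 9, 1661 → Apr 9, 1662: 365 days.
Apr 9, 1662 → Apr 9, 1663: 365 days.
Apr 9, 1663 → Apr 9, 1664: 366 days (Feb 29, 1664 is in that span).
Apr 9, 1664 → Apr 9, 1665: 365 days.
Apr 9, 1665 → Apr 9, 1666: 365 days.
Apr 9, 1666 → Apr 9, 1667: 365 days.
Apr 9, 1667 → Apr 9, 1668: 366 days (Feb 29, 1668 is in that span).
Apr 9, 1668 → Apr 9, 1669: 365 days.
Apr 9, 1669 → Apr 9, 1670: 365 days.
Apr 9, 1670 → May 9, 1670: 30 days (April has 30).
May 9, 1670 → Jun 9, 1670: 31 days (May has 31).
Jun 9, 1670 → Jul 9, 1670: 30 days (June has 30).
Jul 9, 1670 → Aug 9, 1670: 31 days (July has 31).
Aug 9, 1670 → Sep 9, 1670: 31 days (August has 31).
Sep 9, 1670 → Oct 9, 1670: 30 days (September has 30).
Oct 9, 1670 → Nov 9, 1670: 31 days (October has 31).
Nov 9, 1670 → Dec 9, 1670: 30 days (November has 30).
Dec 9, 1670 → Jan 9, 1671: 31 days (December has 31).
Jan 9, 1671 → Feb 9, 1671: 31 days (January has 31).
Feb 9, 1671 → Mar 9, 1671: 28 days (February has 28).
Mar 9, 1671 → Apr 9, 1671: 31 days (March has 31).
Apr 9, 1671 → Apr 19, 1671: 10 days.
Total: 7680 days.

7680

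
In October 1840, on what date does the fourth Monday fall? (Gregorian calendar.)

October 26, 1840

October 1, 1840 is a Thursday.
The first Monday is therefore October 5 (4 days later).
The fourth Monday is 5 + 3×7 = October 26.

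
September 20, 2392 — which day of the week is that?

Doomsday rule: the anchor day for the 2300s is Wednesday. For year 92: 92÷12 = 7 r 8, and 8÷4 = 2, so 7+8+2 = 17.
Wednesday + 17 ≡ Saturday — that's 2392's doomsday.
In September the doomsday date is Sep 5.
Sep 20 is 15 days after Sep 5; 15 mod 7 = 1, so Saturday + 1 = Sunday.

Sunday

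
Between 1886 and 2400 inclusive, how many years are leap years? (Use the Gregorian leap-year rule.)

125

Multiples of 4 in [1886,2400]: 129.
Of those, multiples of 100: 6 (not leap unless ÷400).
Multiples of 400: 2.
Leap years = 129 − 6 + 2 = 125.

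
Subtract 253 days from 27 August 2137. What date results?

−27 → Jul 31, 2137 (end of Jul, 31 days; 226 left).
−31 → Jun 30, 2137 (end of Jun, 30 days; 195 left).
−30 → May 31, 2137 (end of May, 31 days; 165 left).
−31 → Apr 30, 2137 (end of Apr, 30 days; 134 left).
−30 → Mar 31, 2137 (end of Mar, 31 days; 104 left).
−31 → Feb 28, 2137 (end of Feb, 28 days; 73 left).
−28 → Jan 31, 2137 (end of Jan, 31 days; 45 left).
−31 → Dec 31, 2136 (end of Dec, 31 days; 14 left).
−14 → Dec 17, 2136.

December 17, 2136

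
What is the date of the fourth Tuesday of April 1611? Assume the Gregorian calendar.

April 1, 1611 is a Friday.
The first Tuesday is therefore April 5 (4 days later).
The fourth Tuesday is 5 + 3×7 = April 26.

April 26, 1611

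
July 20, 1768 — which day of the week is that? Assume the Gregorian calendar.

Wednesday

Doomsday rule: the anchor day for the 1700s is Sunday. For year 68: 68÷12 = 5 r 8, and 8÷4 = 2, so 5+8+2 = 15.
Sunday + 15 ≡ Monday — that's 1768's doomsday.
In July the doomsday date is Jul 11.
Jul 20 is 9 days after Jul 11; 9 mod 7 = 2, so Monday + 2 = Wednesday.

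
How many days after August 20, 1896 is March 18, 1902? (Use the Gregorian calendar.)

Aug 20, 1896 → Aug 20, 1897: 365 days.
Aug 20, 1897 → Aug 20, 1898: 365 days.
Aug 20, 1898 → Aug 20, 1899: 365 days.
Aug 20, 1899 → Aug 20, 1900: 365 days.
Aug 20, 1900 → Aug 20, 1901: 365 days.
Aug 20, 1901 → Sep 20, 1901: 31 days (August has 31).
Sep 20, 1901 → Oct 20, 1901: 30 days (September has 30).
Oct 20, 1901 → Nov 20, 1901: 31 days (October has 31).
Nov 20, 1901 → Dec 20, 1901: 30 days (November has 30).
Dec 20, 1901 → Jan 20, 1902: 31 days (December has 31).
Jan 20, 1902 → Feb 20, 1902: 31 days (January has 31).
Feb 20, 1902 → Mar 18, 1902: 26 days.
Total: 2035 days.

2035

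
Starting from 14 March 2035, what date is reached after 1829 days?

March 16, 2040

+366 (one year; includes Feb 29, 2036) → Mar 14, 2036 (1463 left).
+365 (one year) → Mar 14, 2037 (1098 left).
+365 (one year) → Mar 14, 2038 (733 left).
+365 (one year) → Mar 14, 2039 (368 left).
Mar has 31 days: +18 → Apr 1, 2039 (350 left).
Apr has 30 days: +30 → May 1, 2039 (320 left).
May has 31 days: +31 → Jun 1, 2039 (289 left).
Jun has 30 days: +30 → Jul 1, 2039 (259 left).
Jul has 31 days: +31 → Aug 1, 2039 (228 left).
Aug has 31 days: +31 → Sep 1, 2039 (197 left).
Sep has 30 days: +30 → Oct 1, 2039 (167 left).
Oct has 31 days: +31 → Nov 1, 2039 (136 left).
Nov has 30 days: +30 → Dec 1, 2039 (106 left).
Dec has 31 days: +31 → Jan 1, 2040 (75 left).
Jan has 31 days: +31 → Feb 1, 2040 (44 left).
Feb has 29 days: +29 → Mar 1, 2040 (15 left).
+15 → Mar 16, 2040.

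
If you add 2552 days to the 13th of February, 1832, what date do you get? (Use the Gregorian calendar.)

+366 (one year; includes Feb 29, 1832) → Feb 13, 1833 (2186 left).
+365 (one year) → Feb 13, 1834 (1821 left).
+365 (one year) → Feb 13, 1835 (1456 left).
+365 (one year) → Feb 13, 1836 (1091 left).
+366 (one year; includes Feb 29, 1836) → Feb 13, 1837 (725 left).
+365 (one year) → Feb 13, 1838 (360 left).
Feb has 28 days: +16 → Mar 1, 1838 (344 left).
Mar has 31 days: +31 → Apr 1, 1838 (313 left).
Apr has 30 days: +30 → May 1, 1838 (283 left).
May has 31 days: +31 → Jun 1, 1838 (252 left).
Jun has 30 days: +30 → Jul 1, 1838 (222 left).
Jul has 31 days: +31 → Aug 1, 1838 (191 left).
Aug has 31 days: +31 → Sep 1, 1838 (160 left).
Sep has 30 days: +30 → Oct 1, 1838 (130 left).
Oct has 31 days: +31 → Nov 1, 1838 (99 left).
Nov has 30 days: +30 → Dec 1, 1838 (69 left).
Dec has 31 days: +31 → Jan 1, 1839 (38 left).
Jan has 31 days: +31 → Feb 1, 1839 (7 left).
+7 → Feb 8, 1839.

February 8, 1839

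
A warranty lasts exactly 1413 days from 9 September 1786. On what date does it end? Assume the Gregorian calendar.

July 23, 1790

+365 (one year) → Sep 9, 1787 (1048 left).
+366 (one year; includes Feb 29, 1788) → Sep 9, 1788 (682 left).
+365 (one year) → Sep 9, 1789 (317 left).
Sep has 30 days: +22 → Oct 1, 1789 (295 left).
Oct has 31 days: +31 → Nov 1, 1789 (264 left).
Nov has 30 days: +30 → Dec 1, 1789 (234 left).
Dec has 31 days: +31 → Jan 1, 1790 (203 left).
Jan has 31 days: +31 → Feb 1, 1790 (172 left).
Feb has 28 days: +28 → Mar 1, 1790 (144 left).
Mar has 31 days: +31 → Apr 1, 1790 (113 left).
Apr has 30 days: +30 → May 1, 1790 (83 left).
May has 31 days: +31 → Jun 1, 1790 (52 left).
Jun has 30 days: +30 → Jul 1, 1790 (22 left).
+22 → Jul 23, 1790.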